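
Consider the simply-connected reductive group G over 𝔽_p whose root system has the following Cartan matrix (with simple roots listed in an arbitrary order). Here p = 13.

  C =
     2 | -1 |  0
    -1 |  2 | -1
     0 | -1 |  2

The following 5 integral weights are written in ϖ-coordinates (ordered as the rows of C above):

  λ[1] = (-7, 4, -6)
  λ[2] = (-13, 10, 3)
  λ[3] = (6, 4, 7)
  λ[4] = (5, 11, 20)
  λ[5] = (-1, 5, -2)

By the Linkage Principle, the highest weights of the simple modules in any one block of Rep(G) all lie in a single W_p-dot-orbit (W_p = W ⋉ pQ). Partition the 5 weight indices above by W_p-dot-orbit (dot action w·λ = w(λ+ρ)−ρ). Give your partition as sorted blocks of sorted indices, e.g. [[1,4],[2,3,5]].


A_3 Cartan matrix, 3 simple roots permuted; ρ=(1,1,1).

λ_j+ρ reflected into Ā_13 (⟨·,θ^∨⟩≤13); 3-tuples as given:

    [1] (0, 5, 1)
    [2] (9, 1, 1)
    [3] (0, 5, 1)
    [4] (0, 5, 1)
    [5] (0, 5, 1)

Linkage partition of the 5 weights (2 classes, p=13):

[[1, 3, 4, 5], [2]]


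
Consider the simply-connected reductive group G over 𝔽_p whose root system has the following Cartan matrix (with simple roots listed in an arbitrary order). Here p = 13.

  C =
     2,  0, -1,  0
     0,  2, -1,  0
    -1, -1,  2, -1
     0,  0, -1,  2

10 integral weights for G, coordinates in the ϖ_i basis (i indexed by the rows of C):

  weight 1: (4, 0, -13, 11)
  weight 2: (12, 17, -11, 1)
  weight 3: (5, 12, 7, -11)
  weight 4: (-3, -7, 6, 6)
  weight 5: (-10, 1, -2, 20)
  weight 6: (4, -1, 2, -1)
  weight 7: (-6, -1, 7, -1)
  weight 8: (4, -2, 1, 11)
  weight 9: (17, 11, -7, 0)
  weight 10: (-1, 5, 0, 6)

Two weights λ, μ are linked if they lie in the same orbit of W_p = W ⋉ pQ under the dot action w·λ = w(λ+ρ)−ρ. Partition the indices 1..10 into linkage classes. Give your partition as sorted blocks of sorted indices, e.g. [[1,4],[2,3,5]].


C ↔ D_4 under row/col permutation; |W(D_4)| = 192.

Each λ_j+ρ reduced to Ā_13; 4-tuples below use C's row order:

  1: (1, 5, 0, 6)
  2: (5, 0, 3, 0)
  3: (7, 0, 1, 3)
  4: (1, 5, 0, 6)
  5: (7, 0, 1, 3)
  6: (5, 0, 3, 0)
  7: (5, 0, 3, 0)
  8: (1, 5, 0, 6)
  9: (1, 5, 0, 6)
  10: (1, 5, 0, 6)

3 distinct reps among the 10 weights ⇒ 3 W_13-linkage classes:

[[1, 4, 8, 9, 10], [2, 6, 7], [3, 5]]


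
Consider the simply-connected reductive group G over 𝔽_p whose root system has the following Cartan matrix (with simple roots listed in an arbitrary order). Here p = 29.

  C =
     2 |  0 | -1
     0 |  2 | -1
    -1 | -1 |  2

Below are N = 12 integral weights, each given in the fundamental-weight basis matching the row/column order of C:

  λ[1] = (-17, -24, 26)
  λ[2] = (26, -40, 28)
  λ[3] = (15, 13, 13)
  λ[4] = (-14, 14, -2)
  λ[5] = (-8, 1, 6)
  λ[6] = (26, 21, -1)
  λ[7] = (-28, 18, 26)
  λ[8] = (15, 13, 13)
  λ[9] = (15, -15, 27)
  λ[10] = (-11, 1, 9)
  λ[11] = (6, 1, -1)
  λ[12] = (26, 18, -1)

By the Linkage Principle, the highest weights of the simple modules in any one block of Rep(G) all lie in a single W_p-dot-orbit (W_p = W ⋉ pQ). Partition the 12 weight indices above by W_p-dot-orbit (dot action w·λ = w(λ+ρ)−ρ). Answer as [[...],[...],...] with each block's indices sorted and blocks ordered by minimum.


C ↔ A_3 under row/col permutation; |W(A_3)| = 24.

Each λ_j+ρ reduced to Ā_29; 3-tuples below use C's row order:

  [1] (4, 11, 12)
  [2] (10, 2, 0)
  [3] (1, 1, 13)
  [4] (1, 1, 13)
  [5] (7, 2, 0)
  [6] (7, 2, 0)
  [7] (10, 2, 0)
  [8] (1, 1, 13)
  [9] (1, 1, 13)
  [10] (10, 2, 0)
  [11] (7, 2, 0)
  [12] (10, 2, 0)

These 12 weights hit 4 W_29-dot-orbits; sizes (1, 4, 4, 3):

[[1], [2, 7, 10, 12], [3, 4, 8, 9], [5, 6, 11]]


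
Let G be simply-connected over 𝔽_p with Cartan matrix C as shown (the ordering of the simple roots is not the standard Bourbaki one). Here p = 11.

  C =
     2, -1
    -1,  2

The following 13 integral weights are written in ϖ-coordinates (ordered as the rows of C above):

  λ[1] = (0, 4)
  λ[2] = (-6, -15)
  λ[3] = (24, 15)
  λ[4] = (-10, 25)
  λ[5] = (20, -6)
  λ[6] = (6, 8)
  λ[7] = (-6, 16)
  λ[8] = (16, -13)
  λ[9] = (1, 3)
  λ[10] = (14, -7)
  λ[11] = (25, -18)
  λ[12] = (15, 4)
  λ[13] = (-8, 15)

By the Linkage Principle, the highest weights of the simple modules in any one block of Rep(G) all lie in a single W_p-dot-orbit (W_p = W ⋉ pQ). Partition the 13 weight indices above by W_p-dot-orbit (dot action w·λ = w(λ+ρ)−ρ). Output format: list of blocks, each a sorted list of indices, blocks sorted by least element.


Root system A_2: the 2×2 matrix C matches after relabeling.

Ā_11 reps of the 13 weights (A_2, coords as presented):

    λ_1 → (1, 5)
    λ_2 → (3, 3)
    λ_3 → (3, 3)
    λ_4 → (2, 4)
    λ_5 → (1, 5)
    λ_6 → (2, 4)
    λ_7 → (1, 5)
    λ_8 → (1, 5)
    λ_9 → (2, 4)
    λ_10 → (5, 2)
    λ_11 → (2, 4)
    λ_12 → (1, 5)
    λ_13 → (2, 4)

4 distinct reps among the 13 weights ⇒ 4 W_11-linkage classes:

[[1, 5, 7, 8, 12], [2, 3], [4, 6, 9, 11, 13], [10]]


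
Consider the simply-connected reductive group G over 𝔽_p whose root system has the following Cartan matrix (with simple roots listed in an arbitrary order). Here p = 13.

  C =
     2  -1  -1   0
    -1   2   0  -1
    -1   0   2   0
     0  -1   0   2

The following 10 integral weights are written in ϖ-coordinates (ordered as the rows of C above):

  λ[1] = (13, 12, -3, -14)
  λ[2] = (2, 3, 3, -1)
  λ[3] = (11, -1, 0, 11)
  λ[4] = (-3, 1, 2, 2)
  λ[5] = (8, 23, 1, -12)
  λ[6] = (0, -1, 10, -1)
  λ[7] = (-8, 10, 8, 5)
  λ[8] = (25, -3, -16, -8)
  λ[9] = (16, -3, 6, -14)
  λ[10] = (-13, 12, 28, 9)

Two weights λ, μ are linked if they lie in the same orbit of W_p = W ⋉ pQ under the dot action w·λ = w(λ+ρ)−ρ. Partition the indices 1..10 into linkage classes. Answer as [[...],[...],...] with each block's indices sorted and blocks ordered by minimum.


Dynkin diagram of C (from the 6 off-diagonal −1 entries): A_4.

Each λ_j+ρ reduced to Ā_13; 4-tuples below use C's row order:

  [1] (1, 0, 11, 0) · [2] (3, 4, 4, 0) · [3] (1, 0, 11, 0) · [4] (2, 0, 1, 3) · [5] (2, 2, 0, 7) · [6] (1, 0, 11, 0) · [7] (3, 4, 4, 0) · [8] (2, 2, 0, 7) · [9] (2, 2, 0, 7) · [10] (9, 1, 0, 2)

These 10 weights hit 5 W_13-dot-orbits; sizes (3, 2, 1, 3, 1):

[[1, 3, 6], [2, 7], [4], [5, 8, 9], [10]]


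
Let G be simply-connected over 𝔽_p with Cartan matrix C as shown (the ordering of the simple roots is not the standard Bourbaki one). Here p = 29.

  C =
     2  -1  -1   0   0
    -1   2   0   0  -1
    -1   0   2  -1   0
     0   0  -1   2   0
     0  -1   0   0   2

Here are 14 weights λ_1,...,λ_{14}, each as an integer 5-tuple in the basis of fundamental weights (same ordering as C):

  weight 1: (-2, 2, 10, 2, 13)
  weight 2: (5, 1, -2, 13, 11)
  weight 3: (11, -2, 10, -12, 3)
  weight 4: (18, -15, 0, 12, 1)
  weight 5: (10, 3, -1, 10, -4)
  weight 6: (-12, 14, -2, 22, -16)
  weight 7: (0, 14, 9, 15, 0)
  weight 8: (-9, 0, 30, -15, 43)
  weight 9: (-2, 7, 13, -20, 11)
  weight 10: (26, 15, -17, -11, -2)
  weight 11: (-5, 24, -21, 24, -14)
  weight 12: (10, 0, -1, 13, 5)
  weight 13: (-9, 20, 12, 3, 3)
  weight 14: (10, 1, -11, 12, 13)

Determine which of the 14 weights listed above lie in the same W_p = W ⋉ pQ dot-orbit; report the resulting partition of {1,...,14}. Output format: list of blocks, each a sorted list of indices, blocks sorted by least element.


C ↔ A_5 under row/col permutation; |W(A_5)| = 720.

Each λ_j+ρ reduced to Ā_29; 5-tuples below use C's row order:

    λ_1 → (1, 2, 10, 2, 13)
    λ_2 → (5, 2, 1, 9, 8)
    λ_3 → (11, 1, 0, 11, 3)
    λ_4 → (5, 2, 1, 9, 8)
    λ_5 → (11, 1, 0, 11, 3)
    λ_6 → (11, 1, 0, 11, 3)
    λ_7 → (1, 2, 10, 2, 13)
    λ_8 → (5, 2, 1, 9, 8)
    λ_9 → (5, 2, 1, 9, 8)
    λ_10 → (1, 2, 10, 2, 13)
    λ_11 → (8, 12, 4, 1, 1)
    λ_12 → (11, 1, 0, 11, 3)
    λ_13 → (8, 12, 4, 1, 1)
    λ_14 → (1, 2, 10, 2, 13)

These 14 weights hit 4 W_29-dot-orbits; sizes (4, 4, 4, 2):

[[1, 7, 10, 14], [2, 4, 8, 9], [3, 5, 6, 12], [11, 13]]


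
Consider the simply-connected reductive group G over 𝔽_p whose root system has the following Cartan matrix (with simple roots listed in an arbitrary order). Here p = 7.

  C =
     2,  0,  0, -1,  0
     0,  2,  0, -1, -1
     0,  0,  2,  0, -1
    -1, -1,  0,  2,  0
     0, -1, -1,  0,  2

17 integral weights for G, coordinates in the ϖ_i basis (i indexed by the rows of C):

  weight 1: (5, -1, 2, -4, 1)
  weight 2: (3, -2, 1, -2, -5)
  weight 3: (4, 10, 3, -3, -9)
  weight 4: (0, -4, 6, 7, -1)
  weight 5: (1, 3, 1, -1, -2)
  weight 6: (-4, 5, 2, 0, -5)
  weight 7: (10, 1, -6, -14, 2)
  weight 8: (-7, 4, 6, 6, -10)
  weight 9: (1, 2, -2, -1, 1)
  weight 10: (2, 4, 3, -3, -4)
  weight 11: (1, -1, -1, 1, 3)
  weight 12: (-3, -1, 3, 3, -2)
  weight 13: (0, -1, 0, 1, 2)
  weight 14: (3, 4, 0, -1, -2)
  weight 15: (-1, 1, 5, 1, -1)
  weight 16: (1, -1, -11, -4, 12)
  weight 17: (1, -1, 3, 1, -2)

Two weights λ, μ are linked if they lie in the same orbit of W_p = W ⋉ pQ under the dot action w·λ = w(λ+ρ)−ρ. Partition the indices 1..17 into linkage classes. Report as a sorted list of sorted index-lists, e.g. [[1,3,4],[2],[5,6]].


Dynkin diagram of C (from the 8 off-diagonal −1 entries): A_5.

Ā_7 reps of the 17 weights (A_5, coords as presented):

  1: (2, 2, 1, 0, 1)
  2: (2, 2, 1, 0, 1)
  3: (2, 1, 3, 1, 0)
  4: (4, 0, 1, 0, 1)
  5: (2, 3, 1, 0, 1)
  6: (1, 0, 1, 2, 3)
  7: (2, 3, 1, 0, 1)
  8: (2, 1, 3, 1, 0)
  9: (2, 3, 1, 0, 1)
  10: (1, 0, 1, 2, 3)
  11: (1, 0, 1, 2, 3)
  12: (2, 1, 3, 1, 0)
  13: (1, 0, 1, 2, 3)
  14: (2, 3, 1, 0, 1)
  15: (2, 1, 3, 1, 0)
  16: (1, 0, 1, 2, 3)
  17: (2, 1, 3, 1, 0)

Partition of {1..17} into 5 W_7-dot-orbits:

[[1, 2], [3, 8, 12, 15, 17], [4], [5, 7, 9, 14], [6, 10, 11, 13, 16]]


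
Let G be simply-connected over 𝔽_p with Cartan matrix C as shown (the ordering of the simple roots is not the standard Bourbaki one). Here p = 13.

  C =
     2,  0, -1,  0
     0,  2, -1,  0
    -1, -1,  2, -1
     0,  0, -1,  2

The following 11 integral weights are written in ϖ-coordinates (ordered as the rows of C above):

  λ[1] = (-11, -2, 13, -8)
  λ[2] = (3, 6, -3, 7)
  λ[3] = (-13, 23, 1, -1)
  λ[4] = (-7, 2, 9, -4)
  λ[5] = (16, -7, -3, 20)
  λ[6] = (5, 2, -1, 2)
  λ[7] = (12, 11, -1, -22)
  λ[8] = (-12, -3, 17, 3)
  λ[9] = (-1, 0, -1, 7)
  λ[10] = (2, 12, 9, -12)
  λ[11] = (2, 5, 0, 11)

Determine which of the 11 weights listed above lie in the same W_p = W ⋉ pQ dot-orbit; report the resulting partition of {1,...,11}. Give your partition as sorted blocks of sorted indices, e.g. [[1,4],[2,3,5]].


Type D_4, rank 4, |W|=192; reorder rows/cols to standard.

Ā_13 reps of the 11 weights (D_4, coords as presented):

  1: (6, 3, 0, 3);  2: (0, 3, 2, 4);  3: (10, 0, 0, 2);  4: (6, 3, 0, 3);  5: (0, 3, 2, 4);  6: (6, 3, 0, 3);  7: (0, 1, 0, 8);  8: (1, 4, 2, 2);  9: (0, 1, 0, 8);  10: (10, 0, 0, 2);  11: (6, 3, 0, 3)

5 distinct reps among the 11 weights ⇒ 5 W_13-linkage classes:

[[1, 4, 6, 11], [2, 5], [3, 10], [7, 9], [8]]


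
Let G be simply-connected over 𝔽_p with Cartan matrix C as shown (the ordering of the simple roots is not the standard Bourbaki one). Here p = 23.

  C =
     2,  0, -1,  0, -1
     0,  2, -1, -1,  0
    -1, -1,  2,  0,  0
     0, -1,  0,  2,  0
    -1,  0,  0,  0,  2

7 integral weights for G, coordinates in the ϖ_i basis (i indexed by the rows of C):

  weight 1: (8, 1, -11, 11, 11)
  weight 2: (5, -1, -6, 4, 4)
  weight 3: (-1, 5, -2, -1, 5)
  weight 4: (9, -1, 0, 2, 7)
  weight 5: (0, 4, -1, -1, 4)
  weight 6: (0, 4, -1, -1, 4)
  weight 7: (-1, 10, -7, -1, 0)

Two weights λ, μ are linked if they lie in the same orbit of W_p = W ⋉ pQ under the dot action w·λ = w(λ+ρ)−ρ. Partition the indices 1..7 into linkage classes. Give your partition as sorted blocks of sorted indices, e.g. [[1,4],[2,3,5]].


Cartan matrix: type A_5 (|W|=720); un-permuting the 5 rows.

Ā_23 reps of the 7 weights (A_5, coords as presented):

  1: (1, 8, 1, 2, 9) · 2: (1, 5, 0, 0, 5) · 3: (1, 5, 0, 0, 5) · 4: (10, 0, 1, 3, 8) · 5: (1, 5, 0, 0, 5) · 6: (1, 5, 0, 0, 5) · 7: (1, 5, 0, 0, 5)

3 distinct reps among the 7 weights ⇒ 3 W_23-linkage classes:

[[1], [2, 3, 5, 6, 7], [4]]


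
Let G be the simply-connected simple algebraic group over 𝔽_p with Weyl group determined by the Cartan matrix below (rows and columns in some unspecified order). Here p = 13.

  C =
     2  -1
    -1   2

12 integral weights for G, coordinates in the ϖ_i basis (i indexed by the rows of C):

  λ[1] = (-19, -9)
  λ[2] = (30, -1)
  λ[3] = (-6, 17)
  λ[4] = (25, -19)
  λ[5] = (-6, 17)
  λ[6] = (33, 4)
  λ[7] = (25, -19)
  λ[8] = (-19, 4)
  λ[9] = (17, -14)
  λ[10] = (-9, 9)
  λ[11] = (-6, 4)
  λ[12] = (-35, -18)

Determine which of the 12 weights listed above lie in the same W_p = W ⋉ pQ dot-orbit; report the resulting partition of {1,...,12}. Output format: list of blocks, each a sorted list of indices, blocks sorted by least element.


A_2 Cartan matrix, 2 simple roots permuted; ρ=(1,1).

λ_j+ρ reflected into Ā_13 (⟨·,θ^∨⟩≤13); 2-tuples as given:

  λ_1 → (5, 0)
  λ_2 → (0, 8)
  λ_3 → (0, 8)
  λ_4 → (5, 0)
  λ_5 → (0, 8)
  λ_6 → (5, 0)
  λ_7 → (5, 0)
  λ_8 → (0, 8)
  λ_9 → (0, 8)
  λ_10 → (8, 2)
  λ_11 → (5, 0)
  λ_12 → (8, 1)

Partition of {1..12} into 4 W_13-dot-orbits:

[[1, 4, 6, 7, 11], [2, 3, 5, 8, 9], [10], [12]]


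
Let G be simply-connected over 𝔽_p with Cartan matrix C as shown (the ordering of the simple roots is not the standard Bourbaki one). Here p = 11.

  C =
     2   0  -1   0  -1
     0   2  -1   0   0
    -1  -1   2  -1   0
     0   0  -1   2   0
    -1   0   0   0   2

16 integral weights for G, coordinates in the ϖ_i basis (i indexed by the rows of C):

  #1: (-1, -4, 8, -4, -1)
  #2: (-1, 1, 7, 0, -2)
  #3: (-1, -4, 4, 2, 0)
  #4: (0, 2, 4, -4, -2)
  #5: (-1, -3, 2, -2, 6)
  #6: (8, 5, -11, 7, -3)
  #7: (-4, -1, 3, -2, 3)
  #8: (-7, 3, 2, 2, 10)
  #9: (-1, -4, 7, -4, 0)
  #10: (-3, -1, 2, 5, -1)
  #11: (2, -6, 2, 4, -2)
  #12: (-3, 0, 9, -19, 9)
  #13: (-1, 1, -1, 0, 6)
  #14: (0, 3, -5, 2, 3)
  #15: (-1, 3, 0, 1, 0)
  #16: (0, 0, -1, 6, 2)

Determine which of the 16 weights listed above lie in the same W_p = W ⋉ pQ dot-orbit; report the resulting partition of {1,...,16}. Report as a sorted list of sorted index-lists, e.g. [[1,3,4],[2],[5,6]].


Cartan matrix: type D_5 (|W|=1920); un-permuting the 5 rows.

Folding the 16 weights λ_j+ρ into Ā_11 (reps in the given 5-coord order):

    [1] (0, 3, 2, 3, 1)
    [2] (0, 2, 0, 1, 7)
    [3] (0, 3, 2, 3, 1)
    [4] (0, 3, 2, 3, 1)
    [5] (0, 2, 0, 1, 7)
    [6] (0, 4, 1, 2, 1)
    [7] (3, 0, 0, 1, 1)
    [8] (3, 0, 0, 1, 1)
    [9] (0, 3, 2, 3, 1)
    [10] (0, 0, 1, 6, 2)
    [11] (0, 3, 2, 3, 1)
    [12] (0, 2, 0, 1, 7)
    [13] (0, 2, 0, 1, 7)
    [14] (3, 0, 0, 1, 1)
    [15] (0, 4, 1, 2, 1)
    [16] (0, 0, 1, 6, 2)

5 distinct reps among the 16 weights ⇒ 5 W_11-linkage classes:

[[1, 3, 4, 9, 11], [2, 5, 12, 13], [6, 15], [7, 8, 14], [10, 16]]


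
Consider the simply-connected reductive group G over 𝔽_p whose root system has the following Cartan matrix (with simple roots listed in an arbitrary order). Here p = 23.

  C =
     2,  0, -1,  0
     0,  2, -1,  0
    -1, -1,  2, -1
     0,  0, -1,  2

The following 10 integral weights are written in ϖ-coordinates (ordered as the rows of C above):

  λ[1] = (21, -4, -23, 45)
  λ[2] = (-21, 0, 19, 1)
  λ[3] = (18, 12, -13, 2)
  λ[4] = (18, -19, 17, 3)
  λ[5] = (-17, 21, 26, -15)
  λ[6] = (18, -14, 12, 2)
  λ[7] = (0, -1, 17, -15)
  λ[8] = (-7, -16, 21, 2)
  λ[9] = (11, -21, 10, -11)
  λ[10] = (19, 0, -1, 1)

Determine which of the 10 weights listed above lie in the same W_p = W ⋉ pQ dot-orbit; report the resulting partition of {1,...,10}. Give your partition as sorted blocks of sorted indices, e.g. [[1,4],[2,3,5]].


Root system D_4: the 4×4 matrix C matches after relabeling.

Folding the 10 weights λ_j+ρ into Ā_23 (reps in the given 4-coord order):

  λ_1 → (20, 1, 0, 2);  λ_2 → (20, 1, 0, 2);  λ_3 → (7, 1, 3, 9);  λ_4 → (1, 0, 4, 14);  λ_5 → (7, 1, 3, 9);  λ_6 → (7, 1, 3, 9);  λ_7 → (1, 0, 4, 14);  λ_8 → (4, 13, 2, 1);  λ_9 → (7, 1, 3, 9);  λ_10 → (20, 1, 0, 2)

4 distinct reps among the 10 weights ⇒ 4 W_23-linkage classes:

[[1, 2, 10], [3, 5, 6, 9], [4, 7], [8]]


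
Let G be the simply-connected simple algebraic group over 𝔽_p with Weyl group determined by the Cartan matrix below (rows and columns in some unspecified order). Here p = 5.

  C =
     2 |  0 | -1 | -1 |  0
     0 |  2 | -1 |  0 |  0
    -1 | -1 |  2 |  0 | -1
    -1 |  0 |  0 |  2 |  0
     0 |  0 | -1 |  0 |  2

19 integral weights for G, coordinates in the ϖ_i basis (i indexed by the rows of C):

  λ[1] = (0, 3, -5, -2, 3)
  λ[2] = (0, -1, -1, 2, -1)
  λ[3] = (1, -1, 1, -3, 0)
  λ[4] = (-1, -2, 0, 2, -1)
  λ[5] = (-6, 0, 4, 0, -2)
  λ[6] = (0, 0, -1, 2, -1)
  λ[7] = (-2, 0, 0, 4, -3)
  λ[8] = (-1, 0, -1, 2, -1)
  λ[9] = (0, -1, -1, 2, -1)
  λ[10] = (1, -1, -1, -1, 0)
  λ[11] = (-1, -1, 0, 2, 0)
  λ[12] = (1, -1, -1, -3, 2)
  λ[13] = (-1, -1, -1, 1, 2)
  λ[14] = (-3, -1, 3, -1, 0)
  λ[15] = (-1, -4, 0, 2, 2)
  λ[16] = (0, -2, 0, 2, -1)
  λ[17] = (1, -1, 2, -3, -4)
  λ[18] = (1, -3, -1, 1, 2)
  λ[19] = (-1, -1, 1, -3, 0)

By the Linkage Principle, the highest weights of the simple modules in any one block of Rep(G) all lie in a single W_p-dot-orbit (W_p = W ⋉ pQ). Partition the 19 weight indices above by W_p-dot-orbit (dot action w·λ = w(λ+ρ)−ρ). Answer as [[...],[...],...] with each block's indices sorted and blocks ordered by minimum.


Root system D_5: the 5×5 matrix C matches after relabeling.

Alcove-folded reps (p=5, 19 weights, presented ϖ-order):

  λ_1+ρ ↦ (1, 0, 0, 3, 0)
  λ_2+ρ ↦ (1, 0, 0, 3, 0)
  λ_3+ρ ↦ (2, 0, 0, 0, 1)
  λ_4+ρ ↦ (0, 1, 0, 3, 0)
  λ_5+ρ ↦ (1, 0, 0, 3, 0)
  λ_6+ρ ↦ (0, 1, 0, 3, 0)
  λ_7+ρ ↦ (0, 1, 0, 3, 0)
  λ_8+ρ ↦ (0, 1, 0, 3, 0)
  λ_9+ρ ↦ (1, 0, 0, 3, 0)
  λ_10+ρ ↦ (2, 0, 0, 0, 1)
  λ_11+ρ ↦ (1, 0, 0, 2, 1)
  λ_12+ρ ↦ (0, 0, 0, 2, 3)
  λ_13+ρ ↦ (0, 0, 0, 2, 3)
  λ_14+ρ ↦ (2, 0, 0, 0, 1)
  λ_15+ρ ↦ (0, 1, 0, 1, 1)
  λ_16+ρ ↦ (0, 1, 0, 3, 0)
  λ_17+ρ ↦ (0, 0, 0, 2, 3)
  λ_18+ρ ↦ (2, 0, 0, 0, 1)
  λ_19+ρ ↦ (2, 0, 0, 0, 1)

Linkage partition of the 19 weights (6 classes, p=5):

[[1, 2, 5, 9], [3, 10, 14, 18, 19], [4, 6, 7, 8, 16], [11], [12, 13, 17], [15]]


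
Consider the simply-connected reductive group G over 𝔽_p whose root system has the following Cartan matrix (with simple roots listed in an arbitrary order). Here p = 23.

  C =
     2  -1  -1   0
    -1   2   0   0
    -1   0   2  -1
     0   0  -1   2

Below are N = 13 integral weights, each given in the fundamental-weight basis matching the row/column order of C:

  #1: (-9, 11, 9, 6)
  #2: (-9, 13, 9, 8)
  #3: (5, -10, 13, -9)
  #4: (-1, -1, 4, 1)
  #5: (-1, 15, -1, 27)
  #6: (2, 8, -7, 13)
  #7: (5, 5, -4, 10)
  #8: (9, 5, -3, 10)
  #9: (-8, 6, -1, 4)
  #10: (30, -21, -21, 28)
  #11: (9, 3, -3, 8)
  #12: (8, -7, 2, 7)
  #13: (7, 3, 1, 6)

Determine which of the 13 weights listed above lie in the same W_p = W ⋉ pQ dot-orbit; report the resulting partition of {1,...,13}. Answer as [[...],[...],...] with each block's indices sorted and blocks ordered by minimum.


Root system A_4: the 4×4 matrix C matches after relabeling.

Each λ_j+ρ reduced to Ā_23; 4-tuples below use C's row order:

  [1] (8, 4, 2, 7)
  [2] (8, 4, 2, 7)
  [3] (3, 6, 3, 8)
  [4] (0, 0, 5, 2)
  [5] (0, 0, 5, 2)
  [6] (3, 6, 3, 8)
  [7] (3, 6, 3, 8)
  [8] (8, 4, 2, 7)
  [9] (0, 0, 5, 2)
  [10] (3, 6, 3, 8)
  [11] (8, 4, 2, 7)
  [12] (3, 6, 3, 8)
  [13] (8, 4, 2, 7)

The 13 indices split into 3 linkage classes (same alcove rep ⇔ same W_23-dot-orbit):

[[1, 2, 8, 11, 13], [3, 6, 7, 10, 12], [4, 5, 9]]


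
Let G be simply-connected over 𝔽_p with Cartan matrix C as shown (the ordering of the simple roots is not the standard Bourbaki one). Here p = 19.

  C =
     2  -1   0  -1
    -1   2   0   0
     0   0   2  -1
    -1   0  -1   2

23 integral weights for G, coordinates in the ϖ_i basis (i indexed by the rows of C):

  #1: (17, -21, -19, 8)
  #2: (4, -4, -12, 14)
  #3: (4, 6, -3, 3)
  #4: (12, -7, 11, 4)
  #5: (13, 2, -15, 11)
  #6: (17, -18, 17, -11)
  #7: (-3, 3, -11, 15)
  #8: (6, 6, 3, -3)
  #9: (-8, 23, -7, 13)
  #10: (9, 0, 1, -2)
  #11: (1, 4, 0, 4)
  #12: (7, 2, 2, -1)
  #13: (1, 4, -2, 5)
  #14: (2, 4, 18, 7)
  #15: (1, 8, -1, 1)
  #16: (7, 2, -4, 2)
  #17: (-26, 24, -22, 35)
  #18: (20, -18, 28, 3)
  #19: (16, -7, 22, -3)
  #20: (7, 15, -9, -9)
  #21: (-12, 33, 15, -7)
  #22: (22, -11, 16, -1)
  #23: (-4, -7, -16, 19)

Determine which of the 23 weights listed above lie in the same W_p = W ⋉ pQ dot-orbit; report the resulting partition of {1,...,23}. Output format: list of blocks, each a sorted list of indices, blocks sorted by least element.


C ↔ A_4 under row/col permutation; |W(A_4)| = 120.

λ_j+ρ reflected into Ā_19 (⟨·,θ^∨⟩≤19); 4-tuples as given:

  λ_1 → (9, 1, 1, 1)
  λ_2 → (2, 2, 10, 4)
  λ_3 → (5, 7, 2, 2)
  λ_4 → (2, 5, 1, 5)
  λ_5 → (5, 7, 2, 2)
  λ_6 → (9, 1, 1, 1)
  λ_7 → (2, 2, 10, 4)
  λ_8 → (5, 7, 2, 2)
  λ_9 → (2, 5, 1, 5)
  λ_10 → (9, 1, 1, 1)
  λ_11 → (2, 5, 1, 5)
  λ_12 → (8, 3, 3, 0)
  λ_13 → (2, 5, 1, 5)
  λ_14 → (8, 3, 3, 0)
  λ_15 → (2, 9, 0, 2)
  λ_16 → (8, 3, 3, 0)
  λ_17 → (2, 9, 0, 2)
  λ_18 → (2, 2, 10, 4)
  λ_19 → (2, 9, 0, 2)
  λ_20 → (8, 3, 3, 0)
  λ_21 → (2, 2, 10, 4)
  λ_22 → (2, 9, 0, 2)
  λ_23 → (2, 2, 10, 4)

6 distinct reps among the 23 weights ⇒ 6 W_19-linkage classes:

[[1, 6, 10], [2, 7, 18, 21, 23], [3, 5, 8], [4, 9, 11, 13], [12, 14, 16, 20], [15, 17, 19, 22]]


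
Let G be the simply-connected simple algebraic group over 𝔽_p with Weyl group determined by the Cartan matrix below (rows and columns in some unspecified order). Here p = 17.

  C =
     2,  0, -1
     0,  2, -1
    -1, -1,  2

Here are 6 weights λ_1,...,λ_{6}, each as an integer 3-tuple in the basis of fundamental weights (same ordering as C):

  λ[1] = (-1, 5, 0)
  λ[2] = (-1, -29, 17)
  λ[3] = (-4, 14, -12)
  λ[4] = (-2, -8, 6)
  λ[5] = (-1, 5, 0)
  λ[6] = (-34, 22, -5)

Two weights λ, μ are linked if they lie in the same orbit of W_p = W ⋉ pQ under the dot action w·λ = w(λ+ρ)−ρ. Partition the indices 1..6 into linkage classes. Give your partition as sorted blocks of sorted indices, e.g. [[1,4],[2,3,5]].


Dynkin diagram of C (from the 4 off-diagonal −1 entries): A_3.

W_17-reps of the 6 weights in Ā_17 (same 3-coord order as C):

  1: (0, 6, 1)
  2: (0, 6, 1)
  3: (11, 1, 3)
  4: (0, 6, 1)
  5: (0, 6, 1)
  6: (11, 1, 3)

The 6 indices split into 2 linkage classes (same alcove rep ⇔ same W_17-dot-orbit):

[[1, 2, 4, 5], [3, 6]]


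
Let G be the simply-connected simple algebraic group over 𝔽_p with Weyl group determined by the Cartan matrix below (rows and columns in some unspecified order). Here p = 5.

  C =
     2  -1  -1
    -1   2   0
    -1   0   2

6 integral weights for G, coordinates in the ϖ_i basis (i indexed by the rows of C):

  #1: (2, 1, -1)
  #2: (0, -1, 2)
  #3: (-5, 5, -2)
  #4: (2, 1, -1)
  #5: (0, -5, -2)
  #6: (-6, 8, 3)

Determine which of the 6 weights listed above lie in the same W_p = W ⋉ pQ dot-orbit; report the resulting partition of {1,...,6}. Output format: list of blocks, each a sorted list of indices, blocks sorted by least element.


C ↔ A_3 under row/col permutation; |W(A_3)| = 24.

Each λ_j+ρ reduced to Ā_5; 3-tuples below use C's row order:

  [1] (3, 2, 0)
  [2] (1, 0, 3)
  [3] (1, 0, 3)
  [4] (3, 2, 0)
  [5] (1, 0, 3)
  [6] (1, 0, 3)

The 6 indices split into 2 linkage classes (same alcove rep ⇔ same W_5-dot-orbit):

[[1, 4], [2, 3, 5, 6]]


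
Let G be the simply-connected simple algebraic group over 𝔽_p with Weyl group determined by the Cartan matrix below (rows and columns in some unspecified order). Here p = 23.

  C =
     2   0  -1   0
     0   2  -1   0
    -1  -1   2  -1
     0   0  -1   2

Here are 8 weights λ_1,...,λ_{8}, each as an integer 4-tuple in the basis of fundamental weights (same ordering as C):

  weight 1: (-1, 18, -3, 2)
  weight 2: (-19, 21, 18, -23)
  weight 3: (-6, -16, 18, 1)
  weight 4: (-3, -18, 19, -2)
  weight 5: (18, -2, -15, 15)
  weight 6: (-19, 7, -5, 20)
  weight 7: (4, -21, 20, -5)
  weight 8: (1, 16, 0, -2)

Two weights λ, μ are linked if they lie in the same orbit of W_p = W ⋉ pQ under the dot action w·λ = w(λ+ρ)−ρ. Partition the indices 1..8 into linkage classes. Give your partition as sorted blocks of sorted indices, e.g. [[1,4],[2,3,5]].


C ↔ D_4 under row/col permutation; |W(D_4)| = 192.

W_23-reps of the 8 weights in Ā_23 (same 4-coord order as C):

  [1] (2, 17, 0, 1) · [2] (3, 1, 0, 1) · [3] (4, 14, 1, 1) · [4] (2, 17, 0, 1) · [5] (4, 14, 1, 1) · [6] (4, 14, 1, 1) · [7] (2, 17, 0, 1) · [8] (2, 17, 0, 1)

Linkage partition of the 8 weights (3 classes, p=23):

[[1, 4, 7, 8], [2], [3, 5, 6]]


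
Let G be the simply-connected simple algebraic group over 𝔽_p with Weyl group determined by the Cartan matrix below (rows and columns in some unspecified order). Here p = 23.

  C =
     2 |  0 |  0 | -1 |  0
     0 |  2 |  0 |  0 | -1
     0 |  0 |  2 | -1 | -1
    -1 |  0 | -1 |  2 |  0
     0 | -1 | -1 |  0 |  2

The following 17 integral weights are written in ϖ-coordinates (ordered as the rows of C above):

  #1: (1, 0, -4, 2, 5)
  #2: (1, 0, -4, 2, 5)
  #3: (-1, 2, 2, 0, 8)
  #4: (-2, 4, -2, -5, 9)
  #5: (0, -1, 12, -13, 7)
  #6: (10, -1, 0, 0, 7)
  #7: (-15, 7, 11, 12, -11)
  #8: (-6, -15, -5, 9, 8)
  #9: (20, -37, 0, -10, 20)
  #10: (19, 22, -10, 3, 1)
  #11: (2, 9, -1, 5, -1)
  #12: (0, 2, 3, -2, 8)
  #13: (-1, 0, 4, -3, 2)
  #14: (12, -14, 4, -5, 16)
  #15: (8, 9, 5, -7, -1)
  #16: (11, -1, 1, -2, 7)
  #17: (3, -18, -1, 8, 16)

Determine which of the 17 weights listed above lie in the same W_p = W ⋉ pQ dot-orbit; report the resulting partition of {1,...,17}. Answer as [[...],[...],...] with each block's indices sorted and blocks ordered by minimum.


Cartan matrix: type A_5 (|W|=720); un-permuting the 5 rows.

Alcove-folded reps (p=23, 17 weights, presented ϖ-order):

  λ_1 → (2, 1, 3, 0, 3) · λ_2 → (2, 1, 3, 0, 3) · λ_3 → (0, 3, 3, 1, 9) · λ_4 → (1, 5, 1, 4, 4) · λ_5 → (11, 0, 1, 1, 8) · λ_6 → (11, 0, 1, 1, 8) · λ_7 → (11, 0, 1, 1, 8) · λ_8 → (1, 5, 1, 4, 4) · λ_9 → (11, 0, 1, 1, 8) · λ_10 → (2, 1, 3, 0, 3) · λ_11 → (3, 10, 0, 6, 0) · λ_12 → (0, 3, 3, 1, 9) · λ_13 → (2, 1, 3, 0, 3) · λ_14 → (1, 5, 1, 4, 4) · λ_15 → (3, 10, 0, 6, 0) · λ_16 → (11, 0, 1, 1, 8) · λ_17 → (3, 10, 0, 6, 0)

The 17 indices split into 5 linkage classes (same alcove rep ⇔ same W_23-dot-orbit):

[[1, 2, 10, 13], [3, 12], [4, 8, 14], [5, 6, 7, 9, 16], [11, 15, 17]]


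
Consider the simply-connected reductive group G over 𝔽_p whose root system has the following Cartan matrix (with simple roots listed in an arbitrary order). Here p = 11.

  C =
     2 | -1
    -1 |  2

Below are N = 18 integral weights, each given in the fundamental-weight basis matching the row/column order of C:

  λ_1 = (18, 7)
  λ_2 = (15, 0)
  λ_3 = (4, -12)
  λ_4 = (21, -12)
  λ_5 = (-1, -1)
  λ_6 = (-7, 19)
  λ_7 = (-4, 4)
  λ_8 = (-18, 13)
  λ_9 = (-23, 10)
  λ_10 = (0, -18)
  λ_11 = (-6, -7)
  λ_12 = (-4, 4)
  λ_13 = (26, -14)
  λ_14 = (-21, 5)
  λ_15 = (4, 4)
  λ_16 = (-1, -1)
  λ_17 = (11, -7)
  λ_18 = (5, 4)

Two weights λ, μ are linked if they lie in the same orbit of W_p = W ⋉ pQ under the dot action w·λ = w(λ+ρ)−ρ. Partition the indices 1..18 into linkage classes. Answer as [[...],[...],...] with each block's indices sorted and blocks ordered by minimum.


Root system A_2: the 2×2 matrix C matches after relabeling.

λ_j+ρ reflected into Ā_11 (⟨·,θ^∨⟩≤11); 2-tuples as given:

    λ_1 → (5, 3)
    λ_2 → (5, 5)
    λ_3 → (6, 5)
    λ_4 → (0, 0)
    λ_5 → (0, 0)
    λ_6 → (3, 2)
    λ_7 → (3, 2)
    λ_8 → (5, 3)
    λ_9 → (0, 0)
    λ_10 → (5, 5)
    λ_11 → (6, 5)
    λ_12 → (3, 2)
    λ_13 → (3, 2)
    λ_14 → (3, 2)
    λ_15 → (5, 5)
    λ_16 → (0, 0)
    λ_17 → (5, 5)
    λ_18 → (6, 5)

Linkage partition of the 18 weights (5 classes, p=11):

[[1, 8], [2, 10, 15, 17], [3, 11, 18], [4, 5, 9, 16], [6, 7, 12, 13, 14]]


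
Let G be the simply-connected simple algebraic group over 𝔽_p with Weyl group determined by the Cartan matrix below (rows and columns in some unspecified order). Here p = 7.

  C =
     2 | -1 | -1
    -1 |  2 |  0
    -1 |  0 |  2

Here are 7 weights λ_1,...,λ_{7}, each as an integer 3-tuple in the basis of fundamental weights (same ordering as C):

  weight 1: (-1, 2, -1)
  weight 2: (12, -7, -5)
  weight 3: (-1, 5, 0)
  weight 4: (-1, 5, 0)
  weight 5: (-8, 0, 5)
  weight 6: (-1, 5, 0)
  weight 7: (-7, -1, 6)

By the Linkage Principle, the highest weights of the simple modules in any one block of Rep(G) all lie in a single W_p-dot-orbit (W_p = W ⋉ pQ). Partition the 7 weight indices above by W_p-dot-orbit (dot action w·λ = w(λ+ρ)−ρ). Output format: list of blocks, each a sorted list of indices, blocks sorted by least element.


Cartan matrix: type A_3 (|W|=24); un-permuting the 3 rows.

λ_j+ρ reflected into Ā_7 (⟨·,θ^∨⟩≤7); 3-tuples as given:

  λ_1+ρ ↦ (0, 3, 0) · λ_2+ρ ↦ (1, 0, 2) · λ_3+ρ ↦ (0, 6, 1) · λ_4+ρ ↦ (0, 6, 1) · λ_5+ρ ↦ (0, 6, 1) · λ_6+ρ ↦ (0, 6, 1) · λ_7+ρ ↦ (0, 6, 1)

Linkage partition of the 7 weights (3 classes, p=7):

[[1], [2], [3, 4, 5, 6, 7]]


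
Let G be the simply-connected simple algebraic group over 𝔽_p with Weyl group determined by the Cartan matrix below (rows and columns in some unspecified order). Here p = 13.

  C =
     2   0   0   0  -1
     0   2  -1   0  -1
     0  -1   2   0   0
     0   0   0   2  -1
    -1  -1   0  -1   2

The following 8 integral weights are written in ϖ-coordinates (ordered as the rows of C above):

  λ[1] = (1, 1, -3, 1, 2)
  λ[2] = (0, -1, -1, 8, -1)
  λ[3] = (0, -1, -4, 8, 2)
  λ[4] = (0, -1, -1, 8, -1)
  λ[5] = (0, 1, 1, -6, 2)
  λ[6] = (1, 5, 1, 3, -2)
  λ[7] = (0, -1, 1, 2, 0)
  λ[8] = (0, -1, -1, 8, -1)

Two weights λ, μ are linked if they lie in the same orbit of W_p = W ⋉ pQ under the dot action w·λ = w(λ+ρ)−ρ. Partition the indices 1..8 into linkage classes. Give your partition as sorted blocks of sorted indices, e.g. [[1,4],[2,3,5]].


Type D_5, rank 5, |W|=1920; reorder rows/cols to standard.

Alcove-folded reps (p=13, 8 weights, presented ϖ-order):

  λ_1+ρ ↦ (2, 0, 2, 2, 3);  λ_2+ρ ↦ (1, 0, 0, 9, 0);  λ_3+ρ ↦ (1, 0, 0, 9, 0);  λ_4+ρ ↦ (1, 0, 0, 9, 0);  λ_5+ρ ↦ (1, 0, 2, 3, 1);  λ_6+ρ ↦ (1, 0, 2, 3, 1);  λ_7+ρ ↦ (1, 0, 2, 3, 1);  λ_8+ρ ↦ (1, 0, 0, 9, 0)

3 distinct reps among the 8 weights ⇒ 3 W_13-linkage classes:

[[1], [2, 3, 4, 8], [5, 6, 7]]


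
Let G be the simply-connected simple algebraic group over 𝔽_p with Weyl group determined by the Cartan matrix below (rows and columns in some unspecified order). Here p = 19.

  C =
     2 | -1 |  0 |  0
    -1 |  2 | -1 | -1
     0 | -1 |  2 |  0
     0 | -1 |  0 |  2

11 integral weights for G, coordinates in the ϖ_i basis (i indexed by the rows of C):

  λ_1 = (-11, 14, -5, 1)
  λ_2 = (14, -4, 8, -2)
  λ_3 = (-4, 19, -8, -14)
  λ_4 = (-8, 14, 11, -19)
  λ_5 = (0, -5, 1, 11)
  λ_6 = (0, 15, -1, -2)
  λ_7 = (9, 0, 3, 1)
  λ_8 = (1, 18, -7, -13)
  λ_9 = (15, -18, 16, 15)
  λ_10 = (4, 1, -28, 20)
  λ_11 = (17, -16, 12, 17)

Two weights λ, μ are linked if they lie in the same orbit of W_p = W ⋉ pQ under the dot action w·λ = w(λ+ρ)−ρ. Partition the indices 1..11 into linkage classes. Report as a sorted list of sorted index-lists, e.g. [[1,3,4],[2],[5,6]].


C ↔ D_4 under row/col permutation; |W(D_4)| = 192.

Alcove-folded reps (p=19, 11 weights, presented ϖ-order):

  λ_1 → (10, 1, 4, 2)
  λ_2 → (10, 1, 4, 2)
  λ_3 → (0, 2, 4, 10)
  λ_4 → (2, 1, 1, 7)
  λ_5 → (2, 1, 1, 7)
  λ_6 → (1, 2, 0, 1)
  λ_7 → (10, 1, 4, 2)
  λ_8 → (0, 2, 4, 10)
  λ_9 → (1, 2, 0, 1)
  λ_10 → (10, 1, 4, 2)
  λ_11 → (1, 2, 0, 1)

Linkage partition of the 11 weights (4 classes, p=19):

[[1, 2, 7, 10], [3, 8], [4, 5], [6, 9, 11]]


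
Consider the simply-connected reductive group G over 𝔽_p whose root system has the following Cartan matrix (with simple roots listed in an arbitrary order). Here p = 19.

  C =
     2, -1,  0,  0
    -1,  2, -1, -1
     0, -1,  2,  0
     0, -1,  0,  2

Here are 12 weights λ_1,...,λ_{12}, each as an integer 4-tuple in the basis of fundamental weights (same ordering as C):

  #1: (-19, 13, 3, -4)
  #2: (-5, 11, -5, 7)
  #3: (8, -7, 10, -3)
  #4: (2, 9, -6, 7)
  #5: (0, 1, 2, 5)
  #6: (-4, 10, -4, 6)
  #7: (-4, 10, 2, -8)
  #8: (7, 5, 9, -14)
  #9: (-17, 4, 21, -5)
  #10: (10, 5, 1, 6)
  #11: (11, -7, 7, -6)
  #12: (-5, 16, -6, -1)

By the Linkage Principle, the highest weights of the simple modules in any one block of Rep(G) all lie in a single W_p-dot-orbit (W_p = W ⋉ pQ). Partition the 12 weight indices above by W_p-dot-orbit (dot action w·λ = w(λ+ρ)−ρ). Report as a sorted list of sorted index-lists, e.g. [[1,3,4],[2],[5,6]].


Dynkin diagram of C (from the 6 off-diagonal −1 entries): D_4.

Ā_19 reps of the 12 weights (D_4, coords as presented):

  λ_1+ρ ↦ (11, 0, 3, 4)
  λ_2+ρ ↦ (3, 1, 3, 7)
  λ_3+ρ ↦ (1, 2, 3, 6)
  λ_4+ρ ↦ (1, 2, 3, 6)
  λ_5+ρ ↦ (1, 2, 3, 6)
  λ_6+ρ ↦ (3, 1, 3, 7)
  λ_7+ρ ↦ (3, 1, 3, 7)
  λ_8+ρ ↦ (1, 2, 3, 6)
  λ_9+ρ ↦ (3, 1, 3, 7)
  λ_10+ρ ↦ (4, 2, 5, 0)
  λ_11+ρ ↦ (1, 2, 3, 6)
  λ_12+ρ ↦ (4, 2, 5, 0)

The 12 indices split into 4 linkage classes (same alcove rep ⇔ same W_19-dot-orbit):

[[1], [2, 6, 7, 9], [3, 4, 5, 8, 11], [10, 12]]


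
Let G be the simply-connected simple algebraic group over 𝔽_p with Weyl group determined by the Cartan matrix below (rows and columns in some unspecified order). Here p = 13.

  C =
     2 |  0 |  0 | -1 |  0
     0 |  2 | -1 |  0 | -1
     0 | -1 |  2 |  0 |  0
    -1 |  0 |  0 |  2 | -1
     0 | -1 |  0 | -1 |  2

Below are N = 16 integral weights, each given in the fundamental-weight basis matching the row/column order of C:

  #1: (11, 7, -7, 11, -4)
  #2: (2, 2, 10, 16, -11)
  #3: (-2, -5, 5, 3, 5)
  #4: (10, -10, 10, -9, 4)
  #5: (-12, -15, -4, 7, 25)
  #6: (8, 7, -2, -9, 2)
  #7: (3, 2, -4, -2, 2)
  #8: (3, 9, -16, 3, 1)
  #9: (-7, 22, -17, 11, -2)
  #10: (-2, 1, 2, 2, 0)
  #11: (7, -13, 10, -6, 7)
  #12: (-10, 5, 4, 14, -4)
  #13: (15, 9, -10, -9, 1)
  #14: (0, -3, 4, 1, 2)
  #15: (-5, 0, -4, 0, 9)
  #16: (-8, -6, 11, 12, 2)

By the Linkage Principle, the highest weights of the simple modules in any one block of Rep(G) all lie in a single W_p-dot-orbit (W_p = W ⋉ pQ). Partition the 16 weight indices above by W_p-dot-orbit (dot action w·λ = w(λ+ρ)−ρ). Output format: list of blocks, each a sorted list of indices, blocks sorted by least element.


Dynkin diagram of C (from the 8 off-diagonal −1 entries): A_5.

Folding the 16 weights λ_j+ρ into Ā_13 (reps in the given 5-coord order):

  λ_1+ρ ↦ (1, 2, 1, 3, 5)
  λ_2+ρ ↦ (3, 0, 3, 1, 2)
  λ_3+ρ ↦ (1, 4, 2, 3, 2)
  λ_4+ρ ↦ (1, 2, 1, 3, 5)
  λ_5+ρ ↦ (3, 3, 1, 2, 4)
  λ_6+ρ ↦ (1, 2, 1, 3, 5)
  λ_7+ρ ↦ (3, 0, 3, 1, 2)
  λ_8+ρ ↦ (1, 2, 3, 2, 1)
  λ_9+ρ ↦ (3, 5, 1, 1, 1)
  λ_10+ρ ↦ (1, 2, 3, 2, 1)
  λ_11+ρ ↦ (1, 2, 1, 3, 5)
  λ_12+ρ ↦ (1, 2, 3, 2, 1)
  λ_13+ρ ↦ (1, 2, 3, 2, 1)
  λ_14+ρ ↦ (1, 2, 3, 2, 1)
  λ_15+ρ ↦ (1, 2, 1, 3, 5)
  λ_16+ρ ↦ (3, 0, 3, 1, 2)

6 distinct reps among the 16 weights ⇒ 6 W_13-linkage classes:

[[1, 4, 6, 11, 15], [2, 7, 16], [3], [5], [8, 10, 12, 13, 14], [9]]


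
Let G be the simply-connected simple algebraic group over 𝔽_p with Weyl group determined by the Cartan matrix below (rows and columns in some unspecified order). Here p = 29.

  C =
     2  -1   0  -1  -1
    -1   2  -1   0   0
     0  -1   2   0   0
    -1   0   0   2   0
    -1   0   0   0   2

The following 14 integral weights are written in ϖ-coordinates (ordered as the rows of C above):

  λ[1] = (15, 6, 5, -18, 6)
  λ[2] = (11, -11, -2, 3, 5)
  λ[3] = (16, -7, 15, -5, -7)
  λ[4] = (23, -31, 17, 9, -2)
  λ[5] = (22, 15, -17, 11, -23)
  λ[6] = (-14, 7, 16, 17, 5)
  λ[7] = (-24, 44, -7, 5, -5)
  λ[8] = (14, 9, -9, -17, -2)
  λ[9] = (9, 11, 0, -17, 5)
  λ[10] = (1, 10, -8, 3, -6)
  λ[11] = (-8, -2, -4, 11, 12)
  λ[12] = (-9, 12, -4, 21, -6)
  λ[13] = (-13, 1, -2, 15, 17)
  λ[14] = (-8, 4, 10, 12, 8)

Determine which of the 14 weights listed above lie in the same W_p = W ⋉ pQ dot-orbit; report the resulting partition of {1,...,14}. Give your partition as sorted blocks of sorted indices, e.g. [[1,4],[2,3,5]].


Dynkin diagram of C (from the 8 off-diagonal −1 entries): D_5.

Each λ_j+ρ reduced to Ā_29; 5-tuples below use C's row order:

    λ_1 → (6, 0, 1, 10, 0)
    λ_2 → (1, 1, 10, 4, 6)
    λ_3 → (1, 1, 10, 4, 6)
    λ_4 → (3, 1, 7, 1, 2)
    λ_5 → (6, 0, 1, 10, 0)
    λ_6 → (1, 1, 10, 4, 6)
    λ_7 → (1, 1, 10, 4, 6)
    λ_8 → (1, 0, 8, 14, 1)
    λ_9 → (6, 0, 1, 10, 0)
    λ_10 → (3, 1, 7, 1, 2)
    λ_11 → (3, 1, 7, 1, 2)
    λ_12 → (2, 3, 0, 9, 8)
    λ_13 → (1, 1, 10, 4, 6)
    λ_14 → (5, 0, 9, 6, 2)

6 distinct reps among the 14 weights ⇒ 6 W_29-linkage classes:

[[1, 5, 9], [2, 3, 6, 7, 13], [4, 10, 11], [8], [12], [14]]


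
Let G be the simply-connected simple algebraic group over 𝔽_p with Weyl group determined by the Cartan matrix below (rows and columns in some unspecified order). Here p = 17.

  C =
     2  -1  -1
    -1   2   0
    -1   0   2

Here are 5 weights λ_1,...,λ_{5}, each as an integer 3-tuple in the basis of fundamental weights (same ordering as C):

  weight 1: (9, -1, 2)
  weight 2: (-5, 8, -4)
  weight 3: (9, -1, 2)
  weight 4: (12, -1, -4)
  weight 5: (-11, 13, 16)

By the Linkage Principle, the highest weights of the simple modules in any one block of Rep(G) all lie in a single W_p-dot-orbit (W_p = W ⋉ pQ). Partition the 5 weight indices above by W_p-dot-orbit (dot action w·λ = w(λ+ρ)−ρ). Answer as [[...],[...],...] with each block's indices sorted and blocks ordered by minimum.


Cartan matrix: type A_3 (|W|=24); un-permuting the 3 rows.

Each λ_j+ρ reduced to Ā_17; 3-tuples below use C's row order:

    [1] (10, 0, 3)
    [2] (3, 2, 4)
    [3] (10, 0, 3)
    [4] (10, 0, 3)
    [5] (10, 0, 3)

These 5 weights hit 2 W_17-dot-orbits; sizes (4, 1):

[[1, 3, 4, 5], [2]]


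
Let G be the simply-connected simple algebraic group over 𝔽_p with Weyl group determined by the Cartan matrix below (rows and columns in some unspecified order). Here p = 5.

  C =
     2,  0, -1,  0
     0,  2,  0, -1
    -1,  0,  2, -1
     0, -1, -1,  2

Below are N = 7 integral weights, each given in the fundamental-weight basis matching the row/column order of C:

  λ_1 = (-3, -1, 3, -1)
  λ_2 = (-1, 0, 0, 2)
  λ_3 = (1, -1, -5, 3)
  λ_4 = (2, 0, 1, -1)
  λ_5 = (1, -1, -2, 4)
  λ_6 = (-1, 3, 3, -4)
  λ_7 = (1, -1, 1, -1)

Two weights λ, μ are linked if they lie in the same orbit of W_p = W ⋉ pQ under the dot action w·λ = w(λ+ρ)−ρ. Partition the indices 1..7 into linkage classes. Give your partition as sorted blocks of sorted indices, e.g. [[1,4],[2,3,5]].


A_4 Cartan matrix, 4 simple roots permuted; ρ=(1,1,1,1).

Alcove-folded reps (p=5, 7 weights, presented ϖ-order):

  [1] (2, 0, 2, 0)
  [2] (0, 1, 1, 3)
  [3] (2, 0, 2, 0)
  [4] (2, 0, 2, 0)
  [5] (0, 1, 1, 3)
  [6] (0, 1, 1, 3)
  [7] (2, 0, 2, 0)

Linkage partition of the 7 weights (2 classes, p=5):

[[1, 3, 4, 7], [2, 5, 6]]


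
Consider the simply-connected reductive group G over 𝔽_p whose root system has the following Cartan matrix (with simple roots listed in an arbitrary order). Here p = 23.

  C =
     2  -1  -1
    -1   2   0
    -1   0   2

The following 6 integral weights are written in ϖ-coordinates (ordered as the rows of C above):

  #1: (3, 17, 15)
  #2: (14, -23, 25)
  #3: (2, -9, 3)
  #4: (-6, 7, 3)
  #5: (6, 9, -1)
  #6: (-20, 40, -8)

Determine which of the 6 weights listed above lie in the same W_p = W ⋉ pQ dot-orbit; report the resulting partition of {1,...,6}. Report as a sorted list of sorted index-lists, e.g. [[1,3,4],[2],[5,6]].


Cartan matrix: type A_3 (|W|=24); un-permuting the 3 rows.

Ā_23 reps of the 6 weights (A_3, coords as presented):

  λ_1+ρ ↦ (4, 3, 1) · λ_2+ρ ↦ (4, 3, 1) · λ_3+ρ ↦ (4, 3, 1) · λ_4+ρ ↦ (4, 3, 1) · λ_5+ρ ↦ (7, 10, 0) · λ_6+ρ ↦ (4, 3, 1)

The 6 indices split into 2 linkage classes (same alcove rep ⇔ same W_23-dot-orbit):

[[1, 2, 3, 4, 6], [5]]
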